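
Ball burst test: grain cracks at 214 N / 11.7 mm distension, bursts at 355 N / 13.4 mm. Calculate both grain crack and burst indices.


Crack index = 18.3 N/mm
Burst index = 26.5 N/mm

Crack index = 214 / 11.7 = 18.3 N/mm
Burst index = 355 / 13.4 = 26.5 N/mm


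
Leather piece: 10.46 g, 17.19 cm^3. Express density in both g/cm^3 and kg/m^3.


0.608 g/cm^3
608 kg/m^3

Density = 10.46 / 17.19 = 0.608 g/cm^3
Convert: 0.608 x 1000 = 608 kg/m^3


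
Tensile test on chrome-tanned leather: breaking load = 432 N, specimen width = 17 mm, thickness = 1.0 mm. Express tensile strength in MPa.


25.41 MPa


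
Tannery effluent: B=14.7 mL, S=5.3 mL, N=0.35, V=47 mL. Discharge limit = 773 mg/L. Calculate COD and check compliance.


COD = 560.0 mg/L
Compliant: Yes


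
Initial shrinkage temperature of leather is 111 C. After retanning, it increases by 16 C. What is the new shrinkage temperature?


New Ts = 111 + 16 = 127 C


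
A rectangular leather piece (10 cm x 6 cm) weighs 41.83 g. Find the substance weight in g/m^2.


Area = 10 x 6 = 60 cm^2
SW = 41.83 / 60 x 10000 = 6971.7 g/m^2


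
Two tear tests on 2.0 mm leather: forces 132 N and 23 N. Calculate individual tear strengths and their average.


Tear 1 = 132 / 2.0 = 66.0 N/mm
Tear 2 = 23 / 2.0 = 11.5 N/mm
Average = (66.0 + 11.5) / 2 = 38.8 N/mm


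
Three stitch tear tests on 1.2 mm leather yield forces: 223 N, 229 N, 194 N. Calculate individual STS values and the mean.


STS1 = 223 / 1.2 = 185.8 N/mm
STS2 = 229 / 1.2 = 190.8 N/mm
STS3 = 194 / 1.2 = 161.7 N/mm
Mean = (185.8 + 190.8 + 161.7) / 3 = 179.4 N/mm


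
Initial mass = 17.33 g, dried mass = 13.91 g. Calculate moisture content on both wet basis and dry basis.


Wet basis = 19.7%
Dry basis = 24.6%

Moisture lost = 17.33 - 13.91 = 3.42 g
Wet basis MC = 3.42 / 17.33 x 100 = 19.7%
Dry basis MC = 3.42 / 13.91 x 100 = 24.6%


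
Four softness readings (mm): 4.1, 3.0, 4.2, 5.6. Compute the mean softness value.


4.23 mm

Sum = 4.1 + 3.0 + 4.2 + 5.6
Mean = 16.9 / 4 = 4.23 mm


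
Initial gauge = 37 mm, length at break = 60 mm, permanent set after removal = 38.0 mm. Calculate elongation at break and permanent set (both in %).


Elongation at break = (60 - 37) / 37 x 100 = 62.2%
Permanent set = (38.0 - 37) / 37 x 100 = 2.7%


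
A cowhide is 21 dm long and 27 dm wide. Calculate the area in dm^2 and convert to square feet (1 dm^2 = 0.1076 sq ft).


Area = 21 x 27 = 567 dm^2
Conversion: 567 x 0.1076 = 61.01 sq ft


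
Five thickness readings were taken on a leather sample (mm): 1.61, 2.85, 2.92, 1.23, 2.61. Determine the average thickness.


Sum = 1.61 + 2.85 + 2.92 + 1.23 + 2.61 = 11.22
Average = 11.22 / 5 = 2.24 mm


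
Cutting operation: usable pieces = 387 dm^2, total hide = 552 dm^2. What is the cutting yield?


70.1%

Yield = usable / total x 100
Yield = 387 / 552 x 100 = 70.1%


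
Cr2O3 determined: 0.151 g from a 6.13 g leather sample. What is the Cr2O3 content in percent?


Cr2O3% = 0.151 / 6.13 x 100
Cr2O3% = 2.46%


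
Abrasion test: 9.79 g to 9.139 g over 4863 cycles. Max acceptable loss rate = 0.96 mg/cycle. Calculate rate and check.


Rate = 0.134 mg/cycle
Passes: Yes


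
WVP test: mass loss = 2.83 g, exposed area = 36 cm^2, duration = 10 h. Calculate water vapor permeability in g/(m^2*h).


WVP = mass_loss / (area x time) x 10000
WVP = 2.83 / (36 x 10) x 10000
WVP = 2.83 / 360 x 10000 = 78.61 g/(m^2*h)


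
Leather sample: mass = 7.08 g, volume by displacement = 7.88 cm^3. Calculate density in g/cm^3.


0.898 g/cm^3


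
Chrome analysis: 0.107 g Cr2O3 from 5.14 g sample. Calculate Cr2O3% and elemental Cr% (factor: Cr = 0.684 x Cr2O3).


Cr2O3% = 0.107 / 5.14 x 100 = 2.08%
Cr% = 2.08 x 0.684 = 1.42%


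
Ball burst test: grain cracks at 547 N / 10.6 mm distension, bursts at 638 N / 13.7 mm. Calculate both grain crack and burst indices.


Crack index = 547 / 10.6 = 51.6 N/mm
Burst index = 638 / 13.7 = 46.6 N/mm


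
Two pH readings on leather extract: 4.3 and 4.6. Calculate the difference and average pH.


Difference = |4.3 - 4.6| = 0.3
Average = (4.3 + 4.6) / 2 = 4.45


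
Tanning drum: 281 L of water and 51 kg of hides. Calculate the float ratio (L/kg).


5.5


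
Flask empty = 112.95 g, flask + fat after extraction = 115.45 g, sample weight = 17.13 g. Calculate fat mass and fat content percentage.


Fat mass = 2.50 g
Fat content = 14.6%


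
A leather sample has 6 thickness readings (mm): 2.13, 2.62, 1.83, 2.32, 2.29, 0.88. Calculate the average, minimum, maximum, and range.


Sum = 12.07
Average = 12.07 / 6 = 2.01 mm
Minimum = 0.88 mm
Maximum = 2.62 mm
Range = 2.62 - 0.88 = 1.74 mm


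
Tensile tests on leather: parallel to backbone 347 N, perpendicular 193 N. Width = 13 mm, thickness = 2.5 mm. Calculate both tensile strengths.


Area = 13 x 2.5 = 32.5 mm^2
TS (parallel) = 347 / 32.5 = 10.68 N/mm^2
TS (perpendicular) = 193 / 32.5 = 5.94 N/mm^2


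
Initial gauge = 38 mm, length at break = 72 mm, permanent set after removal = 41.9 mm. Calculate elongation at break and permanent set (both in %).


Elongation at break = 89.5%
Permanent set = 10.3%

Elongation at break = (72 - 38) / 38 x 100 = 89.5%
Permanent set = (41.9 - 38) / 38 x 100 = 10.3%


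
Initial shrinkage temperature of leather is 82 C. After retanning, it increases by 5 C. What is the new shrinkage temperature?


87 C

New Ts = 82 + 5 = 87 C


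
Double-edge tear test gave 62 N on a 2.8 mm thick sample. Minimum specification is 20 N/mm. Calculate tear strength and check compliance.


Tear strength = 62 / 2.8 = 22.1 N/mm
Required minimum = 20 N/mm
Compliant: Yes


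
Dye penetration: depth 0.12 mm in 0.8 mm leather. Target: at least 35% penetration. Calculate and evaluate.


Penetration = 15.0%
Meets target: No


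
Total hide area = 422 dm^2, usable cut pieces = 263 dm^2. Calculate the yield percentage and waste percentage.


Yield = 62.3%
Waste = 37.7%


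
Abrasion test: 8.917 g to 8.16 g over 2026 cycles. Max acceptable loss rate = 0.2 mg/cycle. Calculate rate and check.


Loss = 8.917 - 8.16 = 0.757 g
Rate = 0.757 g / 2026 cycles x 1000 = 0.374 mg/cycle
Max = 0.2 mg/cycle
Passes: No


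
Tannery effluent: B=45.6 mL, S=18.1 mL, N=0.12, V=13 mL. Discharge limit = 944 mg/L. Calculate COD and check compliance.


COD = 2030.8 mg/L
Compliant: No


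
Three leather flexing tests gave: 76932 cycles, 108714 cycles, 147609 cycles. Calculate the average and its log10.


Average = 111085 cycles
log10 = 5.05

Average = (76932 + 108714 + 147609) / 3 = 111085 cycles
log10(111085) = 5.05


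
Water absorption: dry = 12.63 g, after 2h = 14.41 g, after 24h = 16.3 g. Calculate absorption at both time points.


WA (2h) = (14.41 - 12.63) / 12.63 x 100 = 14.1%
WA (24h) = (16.3 - 12.63) / 12.63 x 100 = 29.1%


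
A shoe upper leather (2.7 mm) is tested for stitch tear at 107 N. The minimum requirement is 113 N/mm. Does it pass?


STS = 39.6 N/mm
Passes: No

STS = 107 / 2.7 = 39.6 N/mm
Minimum required: 113 N/mm
Passes: No


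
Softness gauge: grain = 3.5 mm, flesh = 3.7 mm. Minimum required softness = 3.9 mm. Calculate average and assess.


Average = (3.5 + 3.7) / 2 = 3.60 mm
Minimum = 3.9 mm
Meets requirement: No


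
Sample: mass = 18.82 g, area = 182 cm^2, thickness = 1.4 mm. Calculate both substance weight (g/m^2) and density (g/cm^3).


Substance weight = 1034.1 g/m^2
Density = 0.739 g/cm^3

SW = 18.82 / 182 x 10000 = 1034.1 g/m^2
Volume = 182 x 1.4 / 10 = 25.48 cm^3
Density = 18.82 / 25.48 = 0.739 g/cm^3


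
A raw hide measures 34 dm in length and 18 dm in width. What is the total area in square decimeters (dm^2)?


Area = length x width
Area = 34 x 18 = 612 dm^2


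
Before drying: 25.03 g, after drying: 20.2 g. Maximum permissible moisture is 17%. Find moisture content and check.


MC = (25.03 - 20.2) / 25.03 x 100 = 19.3%
Maximum: 17%
Acceptable: No


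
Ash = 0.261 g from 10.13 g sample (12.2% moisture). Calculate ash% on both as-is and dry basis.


As-is ash% = 0.261 / 10.13 x 100 = 2.58%
Dry mass = 10.13 x (100 - 12.2) / 100 = 8.89414 g
Dry-basis ash% = 0.261 / 8.89414 x 100 = 2.93%


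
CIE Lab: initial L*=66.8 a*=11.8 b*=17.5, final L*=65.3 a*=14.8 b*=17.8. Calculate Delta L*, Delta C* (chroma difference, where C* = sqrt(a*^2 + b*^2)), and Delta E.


Delta L* = -1.5
Delta C* = 2.04
Delta E = 3.37

Delta L* = 65.3 - 66.8 = -1.5
C1* = sqrt((11.8)^2 + (17.5)^2) = 21.107
C2* = sqrt((14.8)^2 + (17.8)^2) = 23.149
Delta C* = 23.149 - 21.107 = 2.04
Delta E = sqrt((-1.5)^2 + (3.0)^2 + (0.3)^2) = 3.37


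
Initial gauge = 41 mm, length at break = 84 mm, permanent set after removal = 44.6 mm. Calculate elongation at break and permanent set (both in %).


Elongation at break = 104.9%
Permanent set = 8.8%


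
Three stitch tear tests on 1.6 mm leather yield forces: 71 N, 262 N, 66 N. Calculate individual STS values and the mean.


STS1 = 44.4 N/mm
STS2 = 163.8 N/mm
STS3 = 41.3 N/mm
Mean = 83.2 N/mm

STS1 = 71 / 1.6 = 44.4 N/mm
STS2 = 262 / 1.6 = 163.8 N/mm
STS3 = 66 / 1.6 = 41.3 N/mm
Mean = (44.4 + 163.8 + 41.3) / 3 = 83.2 N/mm


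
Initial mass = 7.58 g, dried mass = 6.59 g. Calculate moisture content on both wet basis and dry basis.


Moisture lost = 7.58 - 6.59 = 0.99 g
Wet basis MC = 0.99 / 7.58 x 100 = 13.1%
Dry basis MC = 0.99 / 6.59 x 100 = 15.0%


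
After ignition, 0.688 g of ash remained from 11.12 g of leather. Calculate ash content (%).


Ash% = 0.688 / 11.12 x 100
Ash% = 6.19%


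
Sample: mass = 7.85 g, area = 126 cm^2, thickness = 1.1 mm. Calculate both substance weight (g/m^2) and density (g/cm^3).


SW = 7.85 / 126 x 10000 = 623.0 g/m^2
Volume = 126 x 1.1 / 10 = 13.86 cm^3
Density = 7.85 / 13.86 = 0.566 g/cm^3


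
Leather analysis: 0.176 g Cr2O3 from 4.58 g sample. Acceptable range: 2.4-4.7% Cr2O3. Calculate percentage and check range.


Cr2O3 = 3.84%
Within range: Yes

Cr2O3% = 0.176 / 4.58 x 100 = 3.84%
Acceptable range: 2.4 to 4.7%
Within range: Yes


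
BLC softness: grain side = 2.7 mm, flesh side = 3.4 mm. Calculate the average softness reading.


3.05 mm


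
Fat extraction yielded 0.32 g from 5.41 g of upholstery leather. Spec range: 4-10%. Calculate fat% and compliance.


Fat% = 0.32 / 5.41 x 100 = 5.9%
Spec range: 4-10%
Compliant: Yes


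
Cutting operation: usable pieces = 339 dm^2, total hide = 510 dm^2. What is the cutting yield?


Yield = usable / total x 100
Yield = 339 / 510 x 100 = 66.5%


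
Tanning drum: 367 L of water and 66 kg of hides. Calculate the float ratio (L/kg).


Float ratio = water / hide weight
Ratio = 367 / 66 = 5.6


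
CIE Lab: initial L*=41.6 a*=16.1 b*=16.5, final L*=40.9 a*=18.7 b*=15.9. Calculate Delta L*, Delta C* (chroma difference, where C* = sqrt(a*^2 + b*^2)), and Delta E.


Delta L* = 40.9 - 41.6 = -0.7
C1* = sqrt((16.1)^2 + (16.5)^2) = 23.053
C2* = sqrt((18.7)^2 + (15.9)^2) = 24.546
Delta C* = 24.546 - 23.053 = 1.49
Delta E = sqrt((-0.7)^2 + (2.6)^2 + (-0.6)^2) = 2.76


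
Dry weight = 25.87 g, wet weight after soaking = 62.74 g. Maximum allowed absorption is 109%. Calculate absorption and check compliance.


WA = (62.74 - 25.87) / 25.87 x 100 = 142.5%
Maximum allowed: 109%
Compliant: No


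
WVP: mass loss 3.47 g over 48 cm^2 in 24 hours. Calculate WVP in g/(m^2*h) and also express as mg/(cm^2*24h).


WVP = 3.47 / (48 x 24) x 10000 = 30.12 g/(m^2*h)
Mass loss in mg = 3.47 x 1000 = 3470 mg
Per cm^2 per 24h in mg: 3470 x 24 / (48 x 24) = 83280 / 1152 = 72.29 mg/(cm^2*24h)


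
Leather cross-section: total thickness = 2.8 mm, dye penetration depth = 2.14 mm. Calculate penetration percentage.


Penetration% = 2.14 / 2.8 x 100
Penetration = 76.4%


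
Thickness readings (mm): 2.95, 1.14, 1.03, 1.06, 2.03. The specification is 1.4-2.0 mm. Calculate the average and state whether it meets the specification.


Sum = 8.21
Average = 8.21 / 5 = 1.64 mm
Specification range: 1.4 to 2.0 mm
Within spec: Yes


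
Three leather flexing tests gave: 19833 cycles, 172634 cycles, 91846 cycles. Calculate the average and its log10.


Average = (19833 + 172634 + 91846) / 3 = 94771 cycles
log10(94771) = 4.98


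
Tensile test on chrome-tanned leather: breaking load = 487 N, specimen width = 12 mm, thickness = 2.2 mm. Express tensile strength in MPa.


18.45 MPa

Cross-section = 12 x 2.2 = 26.4 mm^2
TS = 487 / 26.4 = 18.45 MPa
(1 N/mm^2 = 1 MPa)


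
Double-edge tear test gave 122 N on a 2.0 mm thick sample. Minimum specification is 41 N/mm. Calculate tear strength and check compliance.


Tear strength = 122 / 2.0 = 61.0 N/mm
Required minimum = 41 N/mm
Compliant: Yes


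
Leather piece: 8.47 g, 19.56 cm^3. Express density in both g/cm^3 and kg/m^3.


0.433 g/cm^3
433 kg/m^3


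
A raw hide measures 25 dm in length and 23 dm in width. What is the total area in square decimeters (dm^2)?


Area = length x width
Area = 25 x 23 = 575 dm^2


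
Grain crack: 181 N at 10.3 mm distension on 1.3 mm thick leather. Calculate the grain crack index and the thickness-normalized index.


Crack index = 181 / 10.3 = 17.6 N/mm
Normalized = 17.6 / 1.3 = 13.5 N/mm per mm


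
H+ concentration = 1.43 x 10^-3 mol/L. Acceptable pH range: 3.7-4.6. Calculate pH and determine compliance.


pH = -log10(1.43 x 10^-3) = 2.84
Range: 3.7 to 4.6
Compliant: No


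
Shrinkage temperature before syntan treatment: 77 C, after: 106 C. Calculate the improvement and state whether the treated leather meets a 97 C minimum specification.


Improvement = 29 C
Meets 97 C spec: Yes


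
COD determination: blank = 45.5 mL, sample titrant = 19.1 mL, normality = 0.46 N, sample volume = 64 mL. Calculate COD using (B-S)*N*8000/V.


1518.0 mg/L

COD = (45.5 - 19.1) x 0.46 x 8000 / 64
COD = 26.4 x 0.46 x 8000 / 64
COD = 1518.0 mg/L


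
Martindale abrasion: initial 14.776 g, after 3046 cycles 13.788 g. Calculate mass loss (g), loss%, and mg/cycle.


Mass loss = 0.988 g
Loss = 6.69%
Rate = 0.324 mg/cycle


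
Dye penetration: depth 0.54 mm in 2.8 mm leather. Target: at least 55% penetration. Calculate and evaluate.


Penetration = 0.54 / 2.8 x 100 = 19.3%
Target: 55%
Meets target: No


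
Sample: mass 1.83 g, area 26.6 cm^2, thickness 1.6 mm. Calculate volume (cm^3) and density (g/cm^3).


Volume = 4.256 cm^3
Density = 0.430 g/cm^3


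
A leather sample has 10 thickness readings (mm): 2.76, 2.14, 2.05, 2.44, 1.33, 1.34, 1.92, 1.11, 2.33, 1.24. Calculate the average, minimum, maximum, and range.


Sum = 18.66
Average = 18.66 / 10 = 1.87 mm
Minimum = 1.11 mm
Maximum = 2.76 mm
Range = 2.76 - 1.11 = 1.65 mm


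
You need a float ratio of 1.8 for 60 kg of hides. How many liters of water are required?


Water = hide weight x target ratio
Water = 60 x 1.8 = 108.0 L


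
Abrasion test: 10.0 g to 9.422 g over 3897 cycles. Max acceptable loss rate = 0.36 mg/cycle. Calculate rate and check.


Loss = 10.0 - 9.422 = 0.578 g
Rate = 0.578 g / 3897 cycles x 1000 = 0.148 mg/cycle
Max = 0.36 mg/cycle
Passes: Yes


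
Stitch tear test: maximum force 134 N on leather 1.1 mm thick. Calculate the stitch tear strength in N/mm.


121.8 N/mm

Stitch tear strength = force / thickness
STS = 134 / 1.1 = 121.8 N/mm


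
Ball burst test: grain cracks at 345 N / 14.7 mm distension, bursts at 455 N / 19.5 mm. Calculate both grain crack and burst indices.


Crack index = 23.5 N/mm
Burst index = 23.3 N/mm


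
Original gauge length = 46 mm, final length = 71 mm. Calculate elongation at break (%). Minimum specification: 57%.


Elongation = 54.3%
Meets spec: No


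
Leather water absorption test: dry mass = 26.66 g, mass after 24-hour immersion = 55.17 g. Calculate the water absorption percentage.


Water absorbed = 55.17 - 26.66 = 28.51 g
WA% = 28.51 / 26.66 x 100 = 106.9%


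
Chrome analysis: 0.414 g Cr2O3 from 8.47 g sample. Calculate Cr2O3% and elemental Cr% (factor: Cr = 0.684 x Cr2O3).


Cr2O3% = 0.414 / 8.47 x 100 = 4.89%
Cr% = 4.89 x 0.684 = 3.34%


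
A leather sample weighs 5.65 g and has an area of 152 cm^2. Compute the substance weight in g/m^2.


371.7 g/m^2

Substance weight = mass / area x 10000
SW = 5.65 / 152 x 10000
SW = 371.7 g/m^2


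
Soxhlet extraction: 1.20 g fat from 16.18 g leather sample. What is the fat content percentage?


7.4%


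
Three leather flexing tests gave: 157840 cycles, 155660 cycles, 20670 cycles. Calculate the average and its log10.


Average = 111390 cycles
log10 = 5.05


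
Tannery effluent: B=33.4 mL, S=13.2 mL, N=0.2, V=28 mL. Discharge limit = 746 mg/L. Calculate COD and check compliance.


COD = (33.4 - 13.2) x 0.2 x 8000 / 28 = 1154.3 mg/L
Limit: 746 mg/L
Compliant: No


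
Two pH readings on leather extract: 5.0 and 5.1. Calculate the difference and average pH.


Difference = |5.0 - 5.1| = 0.1
Average = (5.0 + 5.1) / 2 = 5.05


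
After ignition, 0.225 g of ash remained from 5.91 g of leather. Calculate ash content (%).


3.81%

Ash% = 0.225 / 5.91 x 100
Ash% = 3.81%


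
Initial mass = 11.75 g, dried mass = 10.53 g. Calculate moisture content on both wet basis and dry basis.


Moisture lost = 11.75 - 10.53 = 1.22 g
Wet basis MC = 1.22 / 11.75 x 100 = 10.4%
Dry basis MC = 1.22 / 10.53 x 100 = 11.6%


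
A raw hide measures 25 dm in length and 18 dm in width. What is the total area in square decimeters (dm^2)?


450 dm^2


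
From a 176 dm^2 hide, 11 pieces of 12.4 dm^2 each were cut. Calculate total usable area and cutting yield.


Usable area = 136.4 dm^2
Yield = 77.5%

Total usable = 11 x 12.4 = 136.4 dm^2
Yield = 136.4 / 176 x 100 = 77.5%


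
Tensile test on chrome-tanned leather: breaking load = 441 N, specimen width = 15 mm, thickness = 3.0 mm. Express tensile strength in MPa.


9.80 MPa


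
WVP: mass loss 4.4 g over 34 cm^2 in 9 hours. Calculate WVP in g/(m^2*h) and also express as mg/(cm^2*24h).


WVP = 4.4 / (34 x 9) x 10000 = 143.79 g/(m^2*h)
Mass loss in mg = 4.4 x 1000 = 4400 mg
Per cm^2 per 24h in mg: 4400 x 24 / (34 x 9) = 105600 / 306 = 345.10 mg/(cm^2*24h)


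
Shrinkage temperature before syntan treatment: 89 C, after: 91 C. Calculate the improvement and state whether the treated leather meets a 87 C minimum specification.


Improvement = 2 C
Meets 87 C spec: Yes


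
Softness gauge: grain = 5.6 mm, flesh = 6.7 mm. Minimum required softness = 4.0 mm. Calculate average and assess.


Average = (5.6 + 6.7) / 2 = 6.15 mm
Minimum = 4.0 mm
Meets requirement: Yes


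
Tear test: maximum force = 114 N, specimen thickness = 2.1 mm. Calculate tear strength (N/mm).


Tear strength = force / thickness
Tear = 114 / 2.1 = 54.3 N/mm


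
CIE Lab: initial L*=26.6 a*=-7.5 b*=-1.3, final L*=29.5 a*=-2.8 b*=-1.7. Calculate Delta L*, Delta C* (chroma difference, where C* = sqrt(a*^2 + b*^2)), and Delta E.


Delta L* = 2.9
Delta C* = -4.34
Delta E = 5.54

Delta L* = 29.5 - 26.6 = 2.9
C1* = sqrt((-7.5)^2 + (-1.3)^2) = 7.612
C2* = sqrt((-2.8)^2 + (-1.7)^2) = 3.276
Delta C* = 3.276 - 7.612 = -4.34
Delta E = sqrt((2.9)^2 + (4.7)^2 + (-0.4)^2) = 5.54


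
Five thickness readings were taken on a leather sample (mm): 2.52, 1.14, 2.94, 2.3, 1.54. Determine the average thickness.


Sum = 2.52 + 1.14 + 2.94 + 2.3 + 1.54 = 10.44
Average = 10.44 / 5 = 2.09 mm


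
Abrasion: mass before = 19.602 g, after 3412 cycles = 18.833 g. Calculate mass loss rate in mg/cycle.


Mass loss = 19.602 - 18.833 = 0.769 g
Rate = 0.769 / 3412 x 1000 = 0.225 mg/cycle


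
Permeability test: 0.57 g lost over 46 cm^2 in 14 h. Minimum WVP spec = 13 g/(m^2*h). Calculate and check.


WVP = 8.85 g/(m^2*h)
Meets specification: No


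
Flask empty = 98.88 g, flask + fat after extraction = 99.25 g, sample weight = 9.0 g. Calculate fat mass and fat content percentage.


Fat mass = 0.37 g
Fat content = 4.1%


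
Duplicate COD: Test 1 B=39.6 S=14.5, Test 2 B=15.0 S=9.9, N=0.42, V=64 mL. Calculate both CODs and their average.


COD1 = 1317.8 mg/L
COD2 = 267.8 mg/L
Average = 792.8 mg/L

COD1 = (39.6 - 14.5) x 0.42 x 8000 / 64 = 1317.8 mg/L
COD2 = (15.0 - 9.9) x 0.42 x 8000 / 64 = 267.8 mg/L
Average = (1317.8 + 267.8) / 2 = 792.8 mg/L


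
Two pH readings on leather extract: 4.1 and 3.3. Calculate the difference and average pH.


Difference = |4.1 - 3.3| = 0.8
Average = (4.1 + 3.3) / 2 = 3.70


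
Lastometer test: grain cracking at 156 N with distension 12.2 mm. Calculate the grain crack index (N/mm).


12.8 N/mm


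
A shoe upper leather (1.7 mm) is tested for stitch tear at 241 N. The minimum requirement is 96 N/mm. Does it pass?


STS = 241 / 1.7 = 141.8 N/mm
Minimum required: 96 N/mm
Passes: Yes


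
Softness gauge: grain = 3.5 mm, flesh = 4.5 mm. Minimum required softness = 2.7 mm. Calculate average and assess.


Average = (3.5 + 4.5) / 2 = 4.00 mm
Minimum = 2.7 mm
Meets requirement: Yes


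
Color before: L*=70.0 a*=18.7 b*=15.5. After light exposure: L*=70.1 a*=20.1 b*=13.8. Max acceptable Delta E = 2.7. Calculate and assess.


dL = 0.1, da = 1.4, db = -1.7
dE = sqrt((0.1)^2 + (1.4)^2 + (-1.7)^2) = 2.20
Max = 2.7
Passes: Yes


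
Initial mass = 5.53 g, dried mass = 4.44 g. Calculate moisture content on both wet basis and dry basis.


Moisture lost = 5.53 - 4.44 = 1.09 g
Wet basis MC = 1.09 / 5.53 x 100 = 19.7%
Dry basis MC = 1.09 / 4.44 x 100 = 24.5%


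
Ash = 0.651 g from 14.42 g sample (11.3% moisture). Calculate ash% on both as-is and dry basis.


As-is ash% = 0.651 / 14.42 x 100 = 4.51%
Dry mass = 14.42 x (100 - 11.3) / 100 = 12.79054 g
Dry-basis ash% = 0.651 / 12.79054 x 100 = 5.09%


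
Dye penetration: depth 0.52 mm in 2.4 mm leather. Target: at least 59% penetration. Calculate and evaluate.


Penetration = 21.7%
Meets target: No


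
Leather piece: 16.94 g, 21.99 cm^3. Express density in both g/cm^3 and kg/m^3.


0.770 g/cm^3
770 kg/m^3


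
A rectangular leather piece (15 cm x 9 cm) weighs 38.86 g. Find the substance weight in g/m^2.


2878.5 g/m^2

Area = 15 x 9 = 135 cm^2
SW = 38.86 / 135 x 10000 = 2878.5 g/m^2


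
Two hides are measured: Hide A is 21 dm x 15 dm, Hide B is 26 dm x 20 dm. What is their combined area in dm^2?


835 dm^2


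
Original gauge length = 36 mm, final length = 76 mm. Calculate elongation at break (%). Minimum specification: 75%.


Extension = 76 - 36 = 40 mm
Elongation = 40 / 36 x 100 = 111.1%
Minimum required: 75%
Meets specification: Yes


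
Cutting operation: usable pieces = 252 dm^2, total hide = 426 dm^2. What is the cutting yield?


Yield = usable / total x 100
Yield = 252 / 426 x 100 = 59.2%


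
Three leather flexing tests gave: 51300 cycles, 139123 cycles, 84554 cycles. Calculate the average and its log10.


Average = (51300 + 139123 + 84554) / 3 = 91659 cycles
log10(91659) = 4.96


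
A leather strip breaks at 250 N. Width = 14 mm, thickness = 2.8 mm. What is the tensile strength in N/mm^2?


Cross-sectional area = 14 x 2.8 = 39.2 mm^2
Tensile strength = 250 / 39.2 = 6.38 N/mm^2


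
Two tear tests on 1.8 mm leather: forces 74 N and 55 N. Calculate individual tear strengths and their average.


Tear 1 = 41.1 N/mm
Tear 2 = 30.6 N/mm
Average = 35.9 N/mm

Tear 1 = 74 / 1.8 = 41.1 N/mm
Tear 2 = 55 / 1.8 = 30.6 N/mm
Average = (41.1 + 30.6) / 2 = 35.9 N/mm


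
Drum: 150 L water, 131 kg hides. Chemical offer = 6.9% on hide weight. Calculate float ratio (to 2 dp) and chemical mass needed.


Float ratio = 150 / 131 = 1.15
Chemical = 131 x 6.9 / 100 = 9.039 kg


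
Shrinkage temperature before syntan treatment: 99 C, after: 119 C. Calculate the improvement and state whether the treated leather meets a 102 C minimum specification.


Improvement = 20 C
Meets 102 C spec: Yes


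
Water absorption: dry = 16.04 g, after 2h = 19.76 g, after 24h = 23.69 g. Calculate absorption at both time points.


2h absorption = 23.2%
24h absorption = 47.7%

WA (2h) = (19.76 - 16.04) / 16.04 x 100 = 23.2%
WA (24h) = (23.69 - 16.04) / 16.04 x 100 = 47.7%


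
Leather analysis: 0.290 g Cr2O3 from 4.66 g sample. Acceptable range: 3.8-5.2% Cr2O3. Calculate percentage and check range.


Cr2O3% = 0.290 / 4.66 x 100 = 6.22%
Acceptable range: 3.8 to 5.2%
Within range: No


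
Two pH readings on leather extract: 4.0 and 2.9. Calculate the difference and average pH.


Difference = |4.0 - 2.9| = 1.1
Average = (4.0 + 2.9) / 2 = 3.45


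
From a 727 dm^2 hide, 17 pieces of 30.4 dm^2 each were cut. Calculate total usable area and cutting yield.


Usable area = 516.8 dm^2
Yield = 71.1%


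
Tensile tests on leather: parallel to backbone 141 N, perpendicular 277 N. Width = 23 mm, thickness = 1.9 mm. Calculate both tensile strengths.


Parallel = 3.23 N/mm^2
Perpendicular = 6.34 N/mm^2


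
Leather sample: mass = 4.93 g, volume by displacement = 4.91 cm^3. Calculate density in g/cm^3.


1.004 g/cm^3

Density = mass / volume
Density = 4.93 / 4.91 = 1.004 g/cm^3


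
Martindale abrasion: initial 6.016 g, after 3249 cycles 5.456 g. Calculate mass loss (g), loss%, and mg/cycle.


Mass loss = 0.560 g
Loss = 9.31%
Rate = 0.172 mg/cycle

Loss = 6.016 - 5.456 = 0.560 g
Loss% = 0.560 / 6.016 x 100 = 9.31%
Rate = 0.560 / 3249 x 1000 = 0.172 mg/cycle


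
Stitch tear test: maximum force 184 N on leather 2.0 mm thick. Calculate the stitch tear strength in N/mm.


Stitch tear strength = force / thickness
STS = 184 / 2.0 = 92.0 N/mm


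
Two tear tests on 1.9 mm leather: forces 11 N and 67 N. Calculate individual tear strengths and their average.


Tear 1 = 11 / 1.9 = 5.8 N/mm
Tear 2 = 67 / 1.9 = 35.3 N/mm
Average = (5.8 + 35.3) / 2 = 20.6 N/mm


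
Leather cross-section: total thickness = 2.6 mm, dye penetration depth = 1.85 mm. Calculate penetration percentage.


Penetration% = 1.85 / 2.6 x 100
Penetration = 71.2%


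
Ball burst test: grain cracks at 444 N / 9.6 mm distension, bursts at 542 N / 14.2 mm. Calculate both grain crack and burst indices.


Crack index = 46.3 N/mm
Burst index = 38.2 N/mm

Crack index = 444 / 9.6 = 46.3 N/mm
Burst index = 542 / 14.2 = 38.2 N/mm


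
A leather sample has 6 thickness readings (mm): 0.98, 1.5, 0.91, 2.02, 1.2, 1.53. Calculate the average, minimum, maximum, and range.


Sum = 8.14
Average = 8.14 / 6 = 1.36 mm
Minimum = 0.91 mm
Maximum = 2.02 mm
Range = 2.02 - 0.91 = 1.11 mm


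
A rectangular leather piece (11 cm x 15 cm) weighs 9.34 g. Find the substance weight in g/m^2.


566.1 g/m^2

Area = 11 x 15 = 165 cm^2
SW = 9.34 / 165 x 10000 = 566.1 g/m^2


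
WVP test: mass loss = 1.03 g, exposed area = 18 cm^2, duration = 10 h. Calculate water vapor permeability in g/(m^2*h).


WVP = mass_loss / (area x time) x 10000
WVP = 1.03 / (18 x 10) x 10000
WVP = 1.03 / 180 x 10000 = 57.22 g/(m^2*h)


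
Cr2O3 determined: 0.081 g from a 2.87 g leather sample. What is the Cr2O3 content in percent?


Cr2O3% = 0.081 / 2.87 x 100
Cr2O3% = 2.82%


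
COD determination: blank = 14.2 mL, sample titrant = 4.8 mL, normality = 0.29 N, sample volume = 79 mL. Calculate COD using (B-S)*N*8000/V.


276.1 mg/L


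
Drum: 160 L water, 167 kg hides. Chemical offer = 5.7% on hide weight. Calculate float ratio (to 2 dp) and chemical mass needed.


Float ratio = 0.96
Chemical needed = 9.519 kg


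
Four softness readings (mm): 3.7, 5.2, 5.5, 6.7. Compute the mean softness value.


Sum = 3.7 + 5.2 + 5.5 + 6.7
Mean = 21.1 / 4 = 5.28 mm


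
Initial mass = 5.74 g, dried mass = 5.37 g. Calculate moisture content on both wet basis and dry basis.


Wet basis = 6.4%
Dry basis = 6.9%


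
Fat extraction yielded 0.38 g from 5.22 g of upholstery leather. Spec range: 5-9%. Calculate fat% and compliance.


Fat content = 7.3%
Compliant: Yes

Fat% = 0.38 / 5.22 x 100 = 7.3%
Spec range: 5-9%
Compliant: Yes


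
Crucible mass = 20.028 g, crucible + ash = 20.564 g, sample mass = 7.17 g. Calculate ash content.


Ash mass = 20.564 - 20.028 = 0.536 g
Ash% = 0.536 / 7.17 x 100 = 7.48%


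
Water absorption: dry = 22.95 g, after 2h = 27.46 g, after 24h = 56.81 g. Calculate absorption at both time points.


2h absorption = 19.7%
24h absorption = 147.5%

WA (2h) = (27.46 - 22.95) / 22.95 x 100 = 19.7%
WA (24h) = (56.81 - 22.95) / 22.95 x 100 = 147.5%


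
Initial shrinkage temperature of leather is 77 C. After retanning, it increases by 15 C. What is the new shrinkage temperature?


92 C


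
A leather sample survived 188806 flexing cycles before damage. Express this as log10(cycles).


5.28


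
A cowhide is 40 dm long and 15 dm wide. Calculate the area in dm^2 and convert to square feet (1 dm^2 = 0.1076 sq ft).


600 dm^2
64.56 sq ft

Area = 40 x 15 = 600 dm^2
Conversion: 600 x 0.1076 = 64.56 sq ft


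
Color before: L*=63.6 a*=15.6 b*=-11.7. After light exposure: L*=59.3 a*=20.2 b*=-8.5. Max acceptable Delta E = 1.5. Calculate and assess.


Delta E = 7.06
Passes: No

dL = -4.3, da = 4.6, db = 3.2
dE = sqrt((-4.3)^2 + (4.6)^2 + (3.2)^2) = 7.06
Max = 1.5
Passes: No


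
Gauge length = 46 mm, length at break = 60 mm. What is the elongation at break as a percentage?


30.4%


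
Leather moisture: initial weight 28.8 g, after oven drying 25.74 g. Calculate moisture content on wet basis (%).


Moisture = 28.8 - 25.74 = 3.06 g
MC = 3.06 / 28.8 x 100 = 10.6%


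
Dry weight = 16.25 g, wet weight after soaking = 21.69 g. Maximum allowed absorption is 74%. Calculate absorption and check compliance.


Absorption = 33.5%
Compliant: Yes

WA = (21.69 - 16.25) / 16.25 x 100 = 33.5%
Maximum allowed: 74%
Compliant: Yes


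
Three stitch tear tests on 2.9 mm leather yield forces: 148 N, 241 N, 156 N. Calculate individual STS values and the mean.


STS1 = 51.0 N/mm
STS2 = 83.1 N/mm
STS3 = 53.8 N/mm
Mean = 62.6 N/mm

STS1 = 148 / 2.9 = 51.0 N/mm
STS2 = 241 / 2.9 = 83.1 N/mm
STS3 = 156 / 2.9 = 53.8 N/mm
Mean = (51.0 + 83.1 + 53.8) / 3 = 62.6 N/mm


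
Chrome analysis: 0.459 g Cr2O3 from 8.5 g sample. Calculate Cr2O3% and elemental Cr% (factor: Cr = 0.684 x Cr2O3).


Cr2O3 = 5.40%
Cr = 3.69%

Cr2O3% = 0.459 / 8.5 x 100 = 5.40%
Cr% = 5.40 x 0.684 = 3.69%


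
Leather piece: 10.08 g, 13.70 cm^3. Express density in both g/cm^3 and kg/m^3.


0.736 g/cm^3
736 kg/m^3


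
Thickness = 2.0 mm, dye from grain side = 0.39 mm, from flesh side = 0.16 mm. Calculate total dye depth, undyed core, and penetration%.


Total dyed = 0.55 mm
Undyed core = 1.45 mm
Penetration = 27.5%

Total dyed = 0.39 + 0.16 = 0.55 mm
Undyed core = 2.0 - 0.55 = 1.45 mm
Penetration = 0.55 / 2.0 x 100 = 27.5%


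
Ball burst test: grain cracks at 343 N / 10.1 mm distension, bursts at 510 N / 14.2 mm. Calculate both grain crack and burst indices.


Crack index = 343 / 10.1 = 34.0 N/mm
Burst index = 510 / 14.2 = 35.9 N/mm


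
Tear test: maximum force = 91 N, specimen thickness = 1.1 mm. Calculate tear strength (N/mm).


82.7 N/mm

Tear strength = force / thickness
Tear = 91 / 1.1 = 82.7 N/mm


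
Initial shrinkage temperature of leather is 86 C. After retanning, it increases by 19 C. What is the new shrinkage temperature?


105 C

New Ts = 86 + 19 = 105 C


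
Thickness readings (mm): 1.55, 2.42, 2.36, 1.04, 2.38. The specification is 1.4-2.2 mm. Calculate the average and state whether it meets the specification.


Sum = 9.75
Average = 9.75 / 5 = 1.95 mm
Specification range: 1.4 to 2.2 mm
Within spec: Yes


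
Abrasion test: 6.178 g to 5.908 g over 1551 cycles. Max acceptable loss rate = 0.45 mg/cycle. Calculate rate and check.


Loss = 6.178 - 5.908 = 0.270 g
Rate = 0.270 g / 1551 cycles x 1000 = 0.174 mg/cycle
Max = 0.45 mg/cycle
Passes: Yes


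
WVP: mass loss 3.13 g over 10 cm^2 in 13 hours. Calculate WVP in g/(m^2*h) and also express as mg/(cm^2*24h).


WVP = 3.13 / (10 x 13) x 10000 = 240.77 g/(m^2*h)
Mass loss in mg = 3.13 x 1000 = 3130 mg
Per cm^2 per 24h in mg: 3130 x 24 / (10 x 13) = 75120 / 130 = 577.85 mg/(cm^2*24h)


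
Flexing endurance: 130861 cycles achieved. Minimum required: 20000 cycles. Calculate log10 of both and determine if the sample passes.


log10(130861) = 5.12
log10(20000) = 4.30
Passes: Yes


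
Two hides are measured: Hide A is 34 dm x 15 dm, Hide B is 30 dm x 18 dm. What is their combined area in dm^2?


Hide A area = 34 x 15 = 510 dm^2
Hide B area = 30 x 18 = 540 dm^2
Total = 510 + 540 = 1050 dm^2


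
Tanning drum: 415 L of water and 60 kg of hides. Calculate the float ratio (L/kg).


6.9

Float ratio = water / hide weight
Ratio = 415 / 60 = 6.9


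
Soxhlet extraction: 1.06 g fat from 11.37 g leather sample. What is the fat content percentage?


9.3%


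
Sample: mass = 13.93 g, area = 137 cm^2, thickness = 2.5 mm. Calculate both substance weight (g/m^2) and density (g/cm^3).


SW = 13.93 / 137 x 10000 = 1016.8 g/m^2
Volume = 137 x 2.5 / 10 = 34.25 cm^3
Density = 13.93 / 34.25 = 0.407 g/cm^3


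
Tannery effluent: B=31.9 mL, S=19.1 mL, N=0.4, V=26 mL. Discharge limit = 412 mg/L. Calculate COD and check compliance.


COD = 1575.4 mg/L
Compliant: No


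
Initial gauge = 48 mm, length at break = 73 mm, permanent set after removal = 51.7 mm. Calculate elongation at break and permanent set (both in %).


Elongation at break = (73 - 48) / 48 x 100 = 52.1%
Permanent set = (51.7 - 48) / 48 x 100 = 7.7%


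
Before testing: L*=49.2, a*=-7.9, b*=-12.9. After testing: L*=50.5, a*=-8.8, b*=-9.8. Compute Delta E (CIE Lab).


Delta E = 3.48


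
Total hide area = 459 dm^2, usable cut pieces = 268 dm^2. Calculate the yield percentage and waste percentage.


Yield = 268 / 459 x 100 = 58.4%
Waste = 459 - 268 = 191 dm^2
Waste% = 100 - 58.4 = 41.6%


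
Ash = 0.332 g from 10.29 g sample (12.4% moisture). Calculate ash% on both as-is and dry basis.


As-is ash = 3.23%
Dry-basis ash = 3.68%

As-is ash% = 0.332 / 10.29 x 100 = 3.23%
Dry mass = 10.29 x (100 - 12.4) / 100 = 9.01404 g
Dry-basis ash% = 0.332 / 9.01404 x 100 = 3.68%


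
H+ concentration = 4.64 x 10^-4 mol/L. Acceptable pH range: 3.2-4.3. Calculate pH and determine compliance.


pH = 3.33
Compliant: Yes

pH = -log10(4.64 x 10^-4) = 3.33
Range: 3.2 to 4.3
Compliant: Yes


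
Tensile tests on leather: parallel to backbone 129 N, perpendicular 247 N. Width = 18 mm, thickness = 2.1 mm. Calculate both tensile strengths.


Area = 18 x 2.1 = 37.8 mm^2
TS (parallel) = 129 / 37.8 = 3.41 N/mm^2
TS (perpendicular) = 247 / 37.8 = 6.53 N/mm^2


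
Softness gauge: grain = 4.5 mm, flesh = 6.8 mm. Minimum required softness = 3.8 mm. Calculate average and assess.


Average softness = 5.65 mm
Meets requirement: Yes

Average = (4.5 + 6.8) / 2 = 5.65 mm
Minimum = 3.8 mm
Meets requirement: Yes


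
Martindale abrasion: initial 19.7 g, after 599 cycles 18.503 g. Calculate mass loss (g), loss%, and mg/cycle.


Loss = 19.7 - 18.503 = 1.197 g
Loss% = 1.197 / 19.7 x 100 = 6.08%
Rate = 1.197 / 599 x 1000 = 1.998 mg/cycle


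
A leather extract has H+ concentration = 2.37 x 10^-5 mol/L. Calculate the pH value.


pH = -log10[H+]
pH = -log10(2.37 x 10^-5) = 4.63


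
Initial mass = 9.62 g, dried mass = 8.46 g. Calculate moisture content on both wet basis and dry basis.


Wet basis = 12.1%
Dry basis = 13.7%


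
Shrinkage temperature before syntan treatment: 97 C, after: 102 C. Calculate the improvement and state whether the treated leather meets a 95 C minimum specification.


Improvement = 102 - 97 = 5 C
Spec check: 102 C >= 95 C? Yes


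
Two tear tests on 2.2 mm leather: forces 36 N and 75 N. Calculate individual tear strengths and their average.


Tear 1 = 36 / 2.2 = 16.4 N/mm
Tear 2 = 75 / 2.2 = 34.1 N/mm
Average = (16.4 + 34.1) / 2 = 25.3 N/mm


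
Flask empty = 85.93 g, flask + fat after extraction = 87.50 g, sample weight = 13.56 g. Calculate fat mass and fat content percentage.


Fat mass = 1.57 g
Fat content = 11.6%


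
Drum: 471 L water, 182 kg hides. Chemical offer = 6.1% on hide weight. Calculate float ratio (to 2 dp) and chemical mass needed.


Float ratio = 471 / 182 = 2.59
Chemical = 182 x 6.1 / 100 = 11.102 kg


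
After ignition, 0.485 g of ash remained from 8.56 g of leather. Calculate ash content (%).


Ash% = 0.485 / 8.56 x 100
Ash% = 5.67%


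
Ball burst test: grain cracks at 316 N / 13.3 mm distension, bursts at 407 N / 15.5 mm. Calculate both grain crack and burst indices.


Crack index = 316 / 13.3 = 23.8 N/mm
Burst index = 407 / 15.5 = 26.3 N/mm


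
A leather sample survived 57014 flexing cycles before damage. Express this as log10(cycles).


log10(57014) = 4.76


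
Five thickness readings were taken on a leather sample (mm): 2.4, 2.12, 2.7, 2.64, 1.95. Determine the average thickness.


Sum = 2.4 + 2.12 + 2.7 + 2.64 + 1.95 = 11.81
Average = 11.81 / 5 = 2.36 mm


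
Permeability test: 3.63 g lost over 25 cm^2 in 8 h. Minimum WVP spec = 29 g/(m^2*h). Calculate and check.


WVP = 3.63 / (25 x 8) x 10000 = 181.50 g/(m^2*h)
Minimum: 29 g/(m^2*h)
Meets spec: Yes


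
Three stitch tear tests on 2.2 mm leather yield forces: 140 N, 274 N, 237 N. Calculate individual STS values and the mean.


STS1 = 63.6 N/mm
STS2 = 124.5 N/mm
STS3 = 107.7 N/mm
Mean = 98.6 N/mm


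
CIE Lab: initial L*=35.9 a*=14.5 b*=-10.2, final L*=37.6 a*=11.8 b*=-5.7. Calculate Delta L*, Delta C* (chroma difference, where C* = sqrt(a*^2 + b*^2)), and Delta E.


Delta L* = 1.7
Delta C* = -4.62
Delta E = 5.52

Delta L* = 37.6 - 35.9 = 1.7
C1* = sqrt((14.5)^2 + (-10.2)^2) = 17.728
C2* = sqrt((11.8)^2 + (-5.7)^2) = 13.105
Delta C* = 13.105 - 17.728 = -4.62
Delta E = sqrt((1.7)^2 + (-2.7)^2 + (4.5)^2) = 5.52


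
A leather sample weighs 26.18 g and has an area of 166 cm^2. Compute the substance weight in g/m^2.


Substance weight = mass / area x 10000
SW = 26.18 / 166 x 10000
SW = 1577.1 g/m^2


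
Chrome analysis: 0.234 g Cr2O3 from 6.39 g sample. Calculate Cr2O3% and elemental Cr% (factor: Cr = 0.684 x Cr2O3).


Cr2O3% = 0.234 / 6.39 x 100 = 3.66%
Cr% = 3.66 x 0.684 = 2.50%


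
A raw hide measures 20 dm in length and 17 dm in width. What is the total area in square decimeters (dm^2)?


Area = length x width
Area = 20 x 17 = 340 dm^2


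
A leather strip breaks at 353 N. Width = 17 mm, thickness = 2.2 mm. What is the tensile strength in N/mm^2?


Cross-sectional area = 17 x 2.2 = 37.4 mm^2
Tensile strength = 353 / 37.4 = 9.44 N/mm^2


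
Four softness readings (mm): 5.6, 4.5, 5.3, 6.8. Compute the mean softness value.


5.55 mm


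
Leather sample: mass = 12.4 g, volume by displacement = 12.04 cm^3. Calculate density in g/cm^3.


Density = mass / volume
Density = 12.4 / 12.04 = 1.030 g/cm^3


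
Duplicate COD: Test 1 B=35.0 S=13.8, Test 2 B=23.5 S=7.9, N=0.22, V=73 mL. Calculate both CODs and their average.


COD1 = (35.0 - 13.8) x 0.22 x 8000 / 73 = 511.1 mg/L
COD2 = (23.5 - 7.9) x 0.22 x 8000 / 73 = 376.1 mg/L
Average = (511.1 + 376.1) / 2 = 443.6 mg/L


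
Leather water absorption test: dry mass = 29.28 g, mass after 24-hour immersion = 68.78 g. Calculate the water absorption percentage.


Water absorbed = 68.78 - 29.28 = 39.50 g
WA% = 39.50 / 29.28 x 100 = 134.9%


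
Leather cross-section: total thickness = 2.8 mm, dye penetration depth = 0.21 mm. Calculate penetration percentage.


Penetration% = 0.21 / 2.8 x 100
Penetration = 7.5%


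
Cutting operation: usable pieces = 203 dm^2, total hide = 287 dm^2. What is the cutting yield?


70.7%

Yield = usable / total x 100
Yield = 203 / 287 x 100 = 70.7%
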